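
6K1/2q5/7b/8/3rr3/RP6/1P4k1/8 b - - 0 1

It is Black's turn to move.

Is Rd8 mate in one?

yes

After Rd8: white king on g8; in check: yes, from the black rook on d8.
King squares — f7: attacked by Qc7; g7: attacked by Bh6; h7: attacked by Qc7; f8: attacked by Bh6; h8: attacked by Rd8.
White has no legal moves → checkmate.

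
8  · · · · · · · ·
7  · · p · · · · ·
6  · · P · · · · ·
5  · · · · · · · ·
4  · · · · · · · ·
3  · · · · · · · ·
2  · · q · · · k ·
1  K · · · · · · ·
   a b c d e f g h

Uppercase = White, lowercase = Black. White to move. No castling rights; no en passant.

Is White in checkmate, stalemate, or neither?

White to move; white king on a1.
In check: no.
King squares — b1: attacked by Qc2; a2: attacked by Qc2; b2: attacked by Qc2.
Legal moves for White: none.
Not in check and no legal moves → stalemate.

stalemate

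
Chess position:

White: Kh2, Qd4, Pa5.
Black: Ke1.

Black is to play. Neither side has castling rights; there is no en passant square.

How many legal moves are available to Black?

Black to move; king on e1.
In check: no.
Legal moves: Ke2, Kf1.
Count: 2.

2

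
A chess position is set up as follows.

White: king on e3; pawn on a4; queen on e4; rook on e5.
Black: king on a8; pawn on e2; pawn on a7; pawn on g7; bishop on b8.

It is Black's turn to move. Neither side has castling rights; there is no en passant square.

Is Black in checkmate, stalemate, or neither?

checkmate

Black to move; black king on a8.
In check: yes, from the white queen on e4.
King squares — a7: own pawn; b7: attacked by Qe4; b8: own bishop.
Legal moves for Black: none.
In check with no legal moves → checkmate.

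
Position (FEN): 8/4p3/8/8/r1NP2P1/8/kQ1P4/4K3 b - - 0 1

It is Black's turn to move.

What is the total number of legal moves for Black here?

0

Black to move; king on a2.
In check: yes, from the white queen on b2.
Legal moves: none.
Count: 0.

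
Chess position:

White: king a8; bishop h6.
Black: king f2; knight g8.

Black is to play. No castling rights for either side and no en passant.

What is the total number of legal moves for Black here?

Black to move; king on f2.
In check: no.
Legal moves: Ne7, Nxh6, Nf6, Kg3, Kf3, Kg2, Ke2, Kg1, Kf1, Ke1.
Count: 10.

10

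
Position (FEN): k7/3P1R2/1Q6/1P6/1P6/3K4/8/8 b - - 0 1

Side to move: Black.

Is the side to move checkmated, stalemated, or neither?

stalemate

Black to move; black king on a8.
In check: no.
King squares — a7: attacked by Qb6; b7: attacked by Qb6; b8: attacked by Qb6.
Legal moves for Black: none.
Not in check and no legal moves → stalemate.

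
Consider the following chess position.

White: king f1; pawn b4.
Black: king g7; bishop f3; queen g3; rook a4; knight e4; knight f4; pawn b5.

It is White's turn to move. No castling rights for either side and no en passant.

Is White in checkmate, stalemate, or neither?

stalemate

White to move; white king on f1.
In check: no.
King squares — e1: attacked by Qg3; g1: attacked by Qg3; e2: attacked by Bf3; f2: attacked by Qg3; g2: attacked by Bf3.
Legal moves for White: none.
Not in check and no legal moves → stalemate.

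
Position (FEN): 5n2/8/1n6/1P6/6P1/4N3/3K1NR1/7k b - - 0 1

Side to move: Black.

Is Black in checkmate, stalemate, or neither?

Black to move; black king on h1.
In check: yes, from the white knight on f2.
King squares — g1: attacked by Rg2; g2: attacked by Ne3; h2: attacked by Rg2.
Legal moves for Black: none.
In check with no legal moves → checkmate.

checkmate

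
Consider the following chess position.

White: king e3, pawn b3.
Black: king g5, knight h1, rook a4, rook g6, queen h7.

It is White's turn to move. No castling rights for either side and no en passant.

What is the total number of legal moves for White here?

White to move; king on e3.
In check: no.
Legal moves: Kf3, Kd3, Ke2, Kd2, bxa4, b4.
Count: 6.

6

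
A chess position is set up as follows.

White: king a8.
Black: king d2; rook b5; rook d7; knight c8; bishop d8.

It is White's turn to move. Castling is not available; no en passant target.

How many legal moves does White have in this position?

0

White to move; king on a8.
In check: no.
Legal moves: none.
Count: 0.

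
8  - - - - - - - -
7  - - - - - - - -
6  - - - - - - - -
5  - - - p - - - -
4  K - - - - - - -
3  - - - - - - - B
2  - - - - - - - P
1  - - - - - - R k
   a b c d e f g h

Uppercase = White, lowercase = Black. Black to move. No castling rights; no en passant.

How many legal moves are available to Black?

2

Black to move; king on h1.
In check: yes, from the white rook on g1.
Legal moves: Kxh2, Kxg1.
Count: 2.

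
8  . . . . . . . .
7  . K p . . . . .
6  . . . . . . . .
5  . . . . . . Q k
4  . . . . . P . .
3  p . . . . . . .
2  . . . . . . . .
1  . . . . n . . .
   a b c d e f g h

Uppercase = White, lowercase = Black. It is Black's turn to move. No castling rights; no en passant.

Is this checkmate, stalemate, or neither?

checkmate

Black to move; black king on h5.
In check: yes, from the white queen on g5.
King squares — g4: attacked by Qg5; h4: attacked by Qg5; g5: attacked by Pf4; g6: attacked by Qg5; h6: attacked by Qg5.
Legal moves for Black: none.
In check with no legal moves → checkmate.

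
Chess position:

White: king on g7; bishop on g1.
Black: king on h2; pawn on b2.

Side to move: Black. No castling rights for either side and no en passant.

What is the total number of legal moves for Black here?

Black to move; king on h2.
In check: yes, from the white bishop on g1.
Legal moves: Kh3, Kg3, Kg2, Kh1, Kxg1.
Count: 5.

5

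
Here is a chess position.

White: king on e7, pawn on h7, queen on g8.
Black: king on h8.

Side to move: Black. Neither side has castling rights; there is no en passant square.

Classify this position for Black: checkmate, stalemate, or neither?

Black to move; black king on h8.
In check: yes, from the white queen on g8.
King squares — g7: attacked by Qg8; h7: attacked by Qg8; g8: attacked by Ph7.
Legal moves for Black: none.
In check with no legal moves → checkmate.

checkmate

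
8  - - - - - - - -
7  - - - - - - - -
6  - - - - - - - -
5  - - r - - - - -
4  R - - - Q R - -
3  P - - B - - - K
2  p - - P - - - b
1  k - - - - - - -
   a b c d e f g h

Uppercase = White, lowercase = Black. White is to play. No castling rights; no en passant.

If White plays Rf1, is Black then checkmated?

no

After Rf1: black king on a1; in check: yes, from the white rook on f1.
Black has 2 legal replies: Kb2, Rc1.
In check but a legal move exists → not checkmate.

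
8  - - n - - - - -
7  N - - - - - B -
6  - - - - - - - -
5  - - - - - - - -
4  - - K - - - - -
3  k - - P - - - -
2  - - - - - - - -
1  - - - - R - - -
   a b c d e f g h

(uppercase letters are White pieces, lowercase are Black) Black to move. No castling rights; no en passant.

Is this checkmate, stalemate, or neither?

Black to move; black king on a3.
In check: no.
Legal moves for Black: Ne7, Nxa7, Nd6+, Nb6+, Ka4, Ka2.
Black has 6 legal moves and is not in check → neither.

neither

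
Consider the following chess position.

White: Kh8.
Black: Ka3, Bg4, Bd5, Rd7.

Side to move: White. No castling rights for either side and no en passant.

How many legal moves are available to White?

0

White to move; king on h8.
In check: no.
Legal moves: none.
Count: 0.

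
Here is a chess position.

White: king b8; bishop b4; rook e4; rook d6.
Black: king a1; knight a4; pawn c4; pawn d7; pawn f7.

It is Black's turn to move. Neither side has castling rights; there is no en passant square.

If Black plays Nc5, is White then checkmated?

no

After Nc5: white king on b8; in check: no.
White is not in check, so this cannot be checkmate.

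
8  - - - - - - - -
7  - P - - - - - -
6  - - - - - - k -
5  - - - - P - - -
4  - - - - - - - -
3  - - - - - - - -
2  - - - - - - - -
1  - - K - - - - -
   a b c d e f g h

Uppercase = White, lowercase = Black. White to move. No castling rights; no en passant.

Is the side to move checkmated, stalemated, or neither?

neither

White to move; white king on c1.
In check: no.
Legal moves for White: Kd2, Kc2, Kb2, Kd1, Kb1, b8=Q, b8=R, b8=B, b8=N, e6.
White has 10 legal moves and is not in check → neither.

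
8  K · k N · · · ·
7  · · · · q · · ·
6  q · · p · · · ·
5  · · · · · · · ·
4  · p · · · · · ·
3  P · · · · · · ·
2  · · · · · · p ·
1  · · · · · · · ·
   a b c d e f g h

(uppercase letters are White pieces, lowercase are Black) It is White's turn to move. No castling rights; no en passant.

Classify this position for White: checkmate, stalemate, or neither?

White to move; white king on a8.
In check: yes, from the black queen on a6.
King squares — a7: attacked by Qa6; b7: attacked by Qa6; b8: attacked by Kc8.
Legal moves for White: none.
In check with no legal moves → checkmate.

checkmate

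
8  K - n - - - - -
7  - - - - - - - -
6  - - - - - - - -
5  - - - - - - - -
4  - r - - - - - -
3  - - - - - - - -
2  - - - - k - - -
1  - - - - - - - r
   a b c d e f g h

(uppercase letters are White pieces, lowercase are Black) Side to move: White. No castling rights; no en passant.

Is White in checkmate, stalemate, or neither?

White to move; white king on a8.
In check: no.
King squares — a7: attacked by Nc8; b7: attacked by Rb4; b8: attacked by Rb4.
Legal moves for White: none.
Not in check and no legal moves → stalemate.

stalemate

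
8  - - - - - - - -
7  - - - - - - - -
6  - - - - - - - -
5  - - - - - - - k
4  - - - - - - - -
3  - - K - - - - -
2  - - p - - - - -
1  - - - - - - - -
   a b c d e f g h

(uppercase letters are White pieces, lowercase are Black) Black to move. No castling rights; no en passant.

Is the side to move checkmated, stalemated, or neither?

neither

Black to move; black king on h5.
In check: no.
Legal moves for Black: Kh6, Kg6, Kg5, Kh4, Kg4, c1=Q+, c1=R+, c1=B, c1=N.
Black has 9 legal moves and is not in check → neither.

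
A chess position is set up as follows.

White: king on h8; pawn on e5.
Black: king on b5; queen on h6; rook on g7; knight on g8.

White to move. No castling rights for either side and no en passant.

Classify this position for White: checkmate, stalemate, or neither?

checkmate

White to move; white king on h8.
In check: yes, from the black queen on h6.
King squares — g7: attacked by Qh6; h7: attacked by Qh6; g8: attacked by Rg7.
Legal moves for White: none.
In check with no legal moves → checkmate.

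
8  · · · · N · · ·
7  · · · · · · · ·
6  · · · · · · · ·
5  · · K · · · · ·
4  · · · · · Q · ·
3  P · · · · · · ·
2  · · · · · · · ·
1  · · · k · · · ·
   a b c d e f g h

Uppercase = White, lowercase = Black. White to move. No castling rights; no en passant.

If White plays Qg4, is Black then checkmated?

no

After Qg4: black king on d1; in check: yes, from the white queen on g4.
Black has 4 legal replies: Kd2, Kc2, Ke1, Kc1.
In check but a legal move exists → not checkmate.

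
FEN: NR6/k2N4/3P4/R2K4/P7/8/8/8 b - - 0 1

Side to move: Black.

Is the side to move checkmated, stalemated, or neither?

checkmate

Black to move; black king on a7.
In check: yes, from the white rook on a5.
King squares — a6: attacked by Ra5; b6: attacked by Nd7; b7: attacked by Rb8; a8: attacked by Ra5; b8: attacked by Nd7.
Legal moves for Black: none.
In check with no legal moves → checkmate.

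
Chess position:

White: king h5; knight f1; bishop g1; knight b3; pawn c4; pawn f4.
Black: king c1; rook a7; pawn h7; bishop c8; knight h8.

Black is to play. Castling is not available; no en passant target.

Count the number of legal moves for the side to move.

Black to move; king on c1.
In check: yes, from the white knight on b3.
Legal moves: Kc2, Kb2, Kd1, Kb1.
Count: 4.

4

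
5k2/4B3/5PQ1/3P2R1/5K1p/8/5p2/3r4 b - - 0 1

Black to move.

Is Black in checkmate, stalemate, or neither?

checkmate

Black to move; black king on f8.
In check: yes, from the white bishop on e7.
King squares — e7: attacked by Pf6; f7: attacked by Qg6; g7: attacked by Pf6; e8: attacked by Qg6; g8: attacked by Qg6.
Legal moves for Black: none.
In check with no legal moves → checkmate.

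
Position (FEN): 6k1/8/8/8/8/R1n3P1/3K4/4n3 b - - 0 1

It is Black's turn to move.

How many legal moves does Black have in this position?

Black to move; king on g8.
In check: no.
Legal moves: Kh8, Kf8, Kh7, Kg7, Kf7, Nd5, Nb5, Ne4+, Na4, Ne2, Na2, Nd1, Nb1+, Nf3+, Nd3, Ng2, Nc2.
Count: 17.

17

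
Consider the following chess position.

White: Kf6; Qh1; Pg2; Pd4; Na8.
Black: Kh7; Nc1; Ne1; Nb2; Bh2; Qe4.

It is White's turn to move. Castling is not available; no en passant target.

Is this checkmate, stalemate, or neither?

White to move; white king on f6.
In check: no.
Legal moves for White: Nc7, Nb6, Kf7, Kg5, Qxh2+, Qg1, Qf1, Qxe1, d5, g3, g4.
White has 11 legal moves and is not in check → neither.

neither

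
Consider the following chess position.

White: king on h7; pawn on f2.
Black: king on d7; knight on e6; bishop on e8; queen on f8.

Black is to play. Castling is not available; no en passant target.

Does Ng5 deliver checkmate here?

yes

After Ng5: white king on h7; in check: yes, from the black knight on g5.
King squares — g6: attacked by Be8; h6: attacked by Qf8; g7: attacked by Qf8; g8: attacked by Qf8; h8: attacked by Qf8.
White has no legal moves → checkmate.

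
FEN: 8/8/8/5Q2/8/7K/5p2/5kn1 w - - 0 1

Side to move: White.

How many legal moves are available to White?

White to move; king on h3.
In check: yes, from the black knight on g1.
Legal moves: Kh4, Kg4, Kg3, Kh2.
Count: 4.

4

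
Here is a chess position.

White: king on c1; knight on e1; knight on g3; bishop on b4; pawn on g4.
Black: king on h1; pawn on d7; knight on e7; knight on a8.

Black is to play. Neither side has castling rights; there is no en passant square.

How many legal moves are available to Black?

Black to move; king on h1.
In check: yes, from the white knight on g3.
Legal moves: Kh2, Kg1.
Count: 2.

2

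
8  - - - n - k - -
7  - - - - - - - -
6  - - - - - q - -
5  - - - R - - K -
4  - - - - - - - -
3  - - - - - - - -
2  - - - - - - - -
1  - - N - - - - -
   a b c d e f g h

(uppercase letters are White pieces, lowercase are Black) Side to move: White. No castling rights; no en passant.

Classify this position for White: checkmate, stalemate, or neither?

White to move; white king on g5.
In check: yes, from the black queen on f6.
King squares — f4: attacked by Qf6; g4: available; h4: attacked by Qf6; f5: attacked by Qf6; h5: available; f6: available; g6: attacked by Qf6; h6: attacked by Qf6.
Legal moves for White: Kxf6, Kh5, Kg4.
White is in check but has 3 legal moves → neither.

neither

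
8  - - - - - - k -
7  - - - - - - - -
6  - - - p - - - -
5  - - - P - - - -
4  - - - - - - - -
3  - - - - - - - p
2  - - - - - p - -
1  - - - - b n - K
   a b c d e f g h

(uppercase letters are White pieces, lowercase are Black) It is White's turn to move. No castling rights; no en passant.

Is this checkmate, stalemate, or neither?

White to move; white king on h1.
In check: no.
King squares — g1: attacked by Pf2; g2: attacked by Ph3; h2: attacked by Nf1.
Legal moves for White: none.
Not in check and no legal moves → stalemate.

stalemate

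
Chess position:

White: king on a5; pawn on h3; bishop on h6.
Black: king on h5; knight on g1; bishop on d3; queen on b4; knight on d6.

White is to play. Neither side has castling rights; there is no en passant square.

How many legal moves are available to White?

1

White to move; king on a5.
In check: yes, from the black queen on b4.
Legal moves: Kxb4.
Count: 1.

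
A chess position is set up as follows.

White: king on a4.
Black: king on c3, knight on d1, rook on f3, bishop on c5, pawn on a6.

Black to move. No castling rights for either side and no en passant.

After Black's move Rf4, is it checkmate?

no

After Rf4: white king on a4; in check: yes, from the black rook on f4.
White has 1 legal reply: Ka5.
In check but a legal move exists → not checkmate.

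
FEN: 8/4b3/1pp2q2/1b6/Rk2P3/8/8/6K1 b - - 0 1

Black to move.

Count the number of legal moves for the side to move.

Black to move; king on b4.
In check: yes, from the white rook on a4.
Legal moves: Kc5, Kxa4, Kc3, Kb3, Bxa4.
Count: 5.

5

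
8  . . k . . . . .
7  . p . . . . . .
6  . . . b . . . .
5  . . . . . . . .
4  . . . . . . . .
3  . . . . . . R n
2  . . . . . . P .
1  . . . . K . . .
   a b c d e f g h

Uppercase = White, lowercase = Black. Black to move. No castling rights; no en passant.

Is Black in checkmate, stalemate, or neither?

Black to move; black king on c8.
In check: no.
Legal moves for Black include: Kd8, Kb8, Kd7, Kc7, Bf8, Bb8, Be7, Bc7, Be5, Bc5, Bf4, Bb4+, Bxg3+, Ba3, Ng5, Nf4, Nf2, Ng1, ... (list truncated; more exist).
Black has legal moves and is not in check → neither.

neither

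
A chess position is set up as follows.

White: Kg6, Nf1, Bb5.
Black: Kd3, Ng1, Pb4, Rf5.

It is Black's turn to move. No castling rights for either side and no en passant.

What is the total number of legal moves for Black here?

5

Black to move; king on d3.
In check: yes, from the white bishop on b5.
Legal moves: Ke4, Kd4, Kc3, Kc2, Rxb5.
Count: 5.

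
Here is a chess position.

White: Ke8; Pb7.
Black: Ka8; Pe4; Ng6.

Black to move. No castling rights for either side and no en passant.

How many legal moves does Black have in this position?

3

Black to move; king on a8.
In check: yes, from the white pawn on b7.
Legal moves: Kb8, Kxb7, Ka7.
Count: 3.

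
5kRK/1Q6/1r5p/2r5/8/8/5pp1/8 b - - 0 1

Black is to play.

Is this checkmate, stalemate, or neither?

checkmate

Black to move; black king on f8.
In check: yes, from the white rook on g8.
King squares — e7: attacked by Qb7; f7: attacked by Qb7; g7: attacked by Qb7; e8: attacked by Rg8; g8: attacked by Kh8.
Legal moves for Black: none.
In check with no legal moves → checkmate.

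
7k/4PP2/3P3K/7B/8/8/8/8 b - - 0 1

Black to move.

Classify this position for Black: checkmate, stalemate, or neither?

Black to move; black king on h8.
In check: no.
King squares — g7: attacked by Kh6; h7: attacked by Kh6; g8: attacked by Pf7.
Legal moves for Black: none.
Not in check and no legal moves → stalemate.

stalemate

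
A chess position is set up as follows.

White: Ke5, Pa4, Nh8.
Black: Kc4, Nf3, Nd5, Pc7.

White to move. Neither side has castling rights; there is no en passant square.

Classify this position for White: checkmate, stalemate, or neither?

White to move; white king on e5.
In check: yes, from the black knight on f3.
King squares — d4: attacked by Nf3; e4: available; f4: attacked by Nd5; d5: attacked by Kc4; f5: available; d6: attacked by Pc7; e6: available; f6: attacked by Nd5.
Legal moves for White: Ke6, Kf5, Ke4.
White is in check but has 3 legal moves → neither.

neither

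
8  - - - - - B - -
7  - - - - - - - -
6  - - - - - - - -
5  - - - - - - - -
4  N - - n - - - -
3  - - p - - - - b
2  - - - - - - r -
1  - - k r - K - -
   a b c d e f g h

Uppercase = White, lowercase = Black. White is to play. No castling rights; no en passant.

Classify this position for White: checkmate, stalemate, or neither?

checkmate

White to move; white king on f1.
In check: yes, from the black rook on d1.
King squares — e1: attacked by Rd1; g1: attacked by Rd1; e2: attacked by Rg2; f2: attacked by Rg2; g2: attacked by Bh3.
Legal moves for White: none.
In check with no legal moves → checkmate.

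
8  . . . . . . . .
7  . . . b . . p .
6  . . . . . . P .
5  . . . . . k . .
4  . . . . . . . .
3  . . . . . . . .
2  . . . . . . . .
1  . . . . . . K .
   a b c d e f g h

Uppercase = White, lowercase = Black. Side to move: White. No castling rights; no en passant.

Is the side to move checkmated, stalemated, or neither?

neither

White to move; white king on g1.
In check: no.
Legal moves for White: Kh2, Kg2, Kf2, Kh1, Kf1.
White has 5 legal moves and is not in check → neither.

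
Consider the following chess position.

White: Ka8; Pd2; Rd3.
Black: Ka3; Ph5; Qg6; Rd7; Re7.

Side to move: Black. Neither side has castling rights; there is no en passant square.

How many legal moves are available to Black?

Black to move; king on a3.
In check: yes, from the white rook on d3.
Legal moves: Kb4, Ka4, Kb2, Ka2, Rxd3, Qxd3.
Count: 6.

6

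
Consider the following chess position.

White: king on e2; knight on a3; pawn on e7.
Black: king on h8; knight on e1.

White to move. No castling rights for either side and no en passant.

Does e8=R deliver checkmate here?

After e8=R: black king on h8; in check: yes, from the white rook on e8.
Black has 2 legal replies: Kh7, Kg7.
In check but a legal move exists → not checkmate.

no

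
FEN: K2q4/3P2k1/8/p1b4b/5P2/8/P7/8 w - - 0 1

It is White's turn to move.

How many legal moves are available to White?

White to move; king on a8.
In check: yes, from the black queen on d8.
Legal moves: Kb7.
Count: 1.

1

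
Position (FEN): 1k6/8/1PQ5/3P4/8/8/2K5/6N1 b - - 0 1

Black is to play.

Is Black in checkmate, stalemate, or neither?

Black to move; black king on b8.
In check: no.
King squares — a7: attacked by Pb6; b7: attacked by Qc6; c7: attacked by Pb6; a8: attacked by Qc6; c8: attacked by Qc6.
Legal moves for Black: none.
Not in check and no legal moves → stalemate.

stalemate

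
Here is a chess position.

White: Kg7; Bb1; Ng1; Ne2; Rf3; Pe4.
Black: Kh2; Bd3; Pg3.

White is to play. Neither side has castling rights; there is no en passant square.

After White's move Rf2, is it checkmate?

no

After Rf2: black king on h2; in check: yes, from the white rook on f2.
Black has 3 legal replies: Kh1, gxf2, g2.
In check but a legal move exists → not checkmate.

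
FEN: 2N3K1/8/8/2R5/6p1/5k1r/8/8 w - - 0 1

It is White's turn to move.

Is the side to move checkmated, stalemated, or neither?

neither

White to move; white king on g8.
In check: no.
Legal moves for White include: Kf8, Kg7, Kf7, Ne7, Na7, Nd6, Nb6, Rc7, Rc6, Rh5, Rg5, Rf5+, Re5, Rd5, Rb5, Ra5, Rc4, Rc3+, ... (list truncated; more exist).
White has legal moves and is not in check → neither.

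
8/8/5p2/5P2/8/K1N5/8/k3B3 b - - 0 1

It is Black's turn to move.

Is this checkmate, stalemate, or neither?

stalemate

Black to move; black king on a1.
In check: no.
King squares — b1: attacked by Nc3; a2: attacked by Ka3; b2: attacked by Ka3.
Legal moves for Black: none.
Not in check and no legal moves → stalemate.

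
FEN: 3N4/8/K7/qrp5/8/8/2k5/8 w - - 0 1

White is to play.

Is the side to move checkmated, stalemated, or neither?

checkmate

White to move; white king on a6.
In check: yes, from the black queen on a5.
King squares — a5: attacked by Rb5; b5: attacked by Qa5; b6: attacked by Qa5; a7: attacked by Qa5; b7: attacked by Rb5.
Legal moves for White: none.
In check with no legal moves → checkmate.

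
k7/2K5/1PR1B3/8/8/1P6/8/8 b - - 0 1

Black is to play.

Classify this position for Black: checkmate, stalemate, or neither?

stalemate

Black to move; black king on a8.
In check: no.
King squares — a7: attacked by Pb6; b7: attacked by Kc7; b8: attacked by Kc7.
Legal moves for Black: none.
Not in check and no legal moves → stalemate.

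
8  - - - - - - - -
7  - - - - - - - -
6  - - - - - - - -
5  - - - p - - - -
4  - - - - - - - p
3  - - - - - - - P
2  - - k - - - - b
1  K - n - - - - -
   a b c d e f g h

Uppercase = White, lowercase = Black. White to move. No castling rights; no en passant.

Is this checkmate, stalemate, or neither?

White to move; white king on a1.
In check: no.
King squares — b1: attacked by Kc2; a2: attacked by Nc1; b2: attacked by Kc2.
Legal moves for White: none.
Not in check and no legal moves → stalemate.

stalemate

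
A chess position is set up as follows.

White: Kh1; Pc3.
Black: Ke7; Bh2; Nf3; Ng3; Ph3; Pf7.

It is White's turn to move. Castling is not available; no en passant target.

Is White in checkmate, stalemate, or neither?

White to move; white king on h1.
In check: yes, from the black knight on g3.
King squares — g1: attacked by Bh2; g2: attacked by Ph3; h2: attacked by Nf3.
Legal moves for White: none.
In check with no legal moves → checkmate.

checkmate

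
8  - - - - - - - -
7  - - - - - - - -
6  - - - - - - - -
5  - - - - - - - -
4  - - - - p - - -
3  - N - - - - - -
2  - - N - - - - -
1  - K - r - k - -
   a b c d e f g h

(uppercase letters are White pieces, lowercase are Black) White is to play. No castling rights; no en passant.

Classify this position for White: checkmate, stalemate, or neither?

White to move; white king on b1.
In check: yes, from the black rook on d1.
Legal moves for White: Kb2, Ka2, Nc1.
White is in check but has 3 legal moves → neither.

neither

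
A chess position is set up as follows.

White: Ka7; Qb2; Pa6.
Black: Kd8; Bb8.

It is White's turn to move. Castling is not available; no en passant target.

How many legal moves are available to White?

5

White to move; king on a7.
In check: yes, from the black bishop on b8.
Legal moves: Kxb8, Ka8, Kb7, Kb6, Qxb8+.
Count: 5.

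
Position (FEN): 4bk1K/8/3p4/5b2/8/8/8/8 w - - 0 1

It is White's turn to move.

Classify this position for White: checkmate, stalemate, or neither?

stalemate

White to move; white king on h8.
In check: no.
King squares — g7: attacked by Kf8; h7: attacked by Bf5; g8: attacked by Kf8.
Legal moves for White: none.
Not in check and no legal moves → stalemate.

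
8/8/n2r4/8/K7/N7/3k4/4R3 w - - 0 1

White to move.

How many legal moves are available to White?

21

White to move; king on a4.
In check: no.
Legal moves: Kb5, Ka5, Kb3, Nb5, Nc4+, Nc2, Nb1+, Re8, Re7, Re6, Re5, Re4, Re3, Re2+, Rh1, Rg1, Rf1, Rd1+, Rc1, Rb1, Ra1.
Count: 21.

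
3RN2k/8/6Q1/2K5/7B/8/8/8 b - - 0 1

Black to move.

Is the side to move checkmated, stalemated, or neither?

stalemate

Black to move; black king on h8.
In check: no.
King squares — g7: attacked by Qg6; h7: attacked by Qg6; g8: attacked by Qg6.
Legal moves for Black: none.
Not in check and no legal moves → stalemate.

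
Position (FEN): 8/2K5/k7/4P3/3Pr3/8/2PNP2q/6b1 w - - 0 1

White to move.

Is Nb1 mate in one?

no

After Nb1: black king on a6; in check: no.
Black is not in check, so this cannot be checkmate.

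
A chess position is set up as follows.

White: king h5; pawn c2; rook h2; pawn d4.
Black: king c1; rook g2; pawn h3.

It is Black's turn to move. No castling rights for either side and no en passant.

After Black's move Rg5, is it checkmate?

After Rg5: white king on h5; in check: yes, from the black rook on g5.
White has 3 legal replies: Kh6, Kxg5, Kh4.
In check but a legal move exists → not checkmate.

no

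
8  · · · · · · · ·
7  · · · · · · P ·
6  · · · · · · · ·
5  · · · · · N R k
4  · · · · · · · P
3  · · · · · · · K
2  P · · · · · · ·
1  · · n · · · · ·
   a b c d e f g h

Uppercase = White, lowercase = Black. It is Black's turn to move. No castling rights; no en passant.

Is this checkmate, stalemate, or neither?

Black to move; black king on h5.
In check: yes, from the white rook on g5.
King squares — g4: attacked by Kh3; h4: attacked by Kh3; g5: attacked by Ph4; g6: attacked by Rg5; h6: attacked by Nf5.
Legal moves for Black: none.
In check with no legal moves → checkmate.

checkmate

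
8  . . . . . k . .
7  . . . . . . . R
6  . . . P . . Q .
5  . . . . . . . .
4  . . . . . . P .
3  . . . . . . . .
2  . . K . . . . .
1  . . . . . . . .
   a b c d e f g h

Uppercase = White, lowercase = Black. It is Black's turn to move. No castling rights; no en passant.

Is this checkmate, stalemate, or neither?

Black to move; black king on f8.
In check: no.
King squares — e7: attacked by Pd6; f7: attacked by Qg6; g7: attacked by Qg6; e8: attacked by Qg6; g8: attacked by Qg6.
Legal moves for Black: none.
Not in check and no legal moves → stalemate.

stalemate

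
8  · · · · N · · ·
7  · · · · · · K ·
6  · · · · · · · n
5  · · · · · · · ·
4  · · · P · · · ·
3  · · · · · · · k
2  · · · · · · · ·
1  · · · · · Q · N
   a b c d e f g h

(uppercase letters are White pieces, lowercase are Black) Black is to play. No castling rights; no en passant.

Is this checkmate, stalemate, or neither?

Black to move; black king on h3.
In check: yes, from the white queen on f1.
King squares — g2: attacked by Qf1; h2: available; g3: attacked by Nh1; g4: available; h4: available.
Legal moves for Black: Kh4, Kg4, Kh2.
Black is in check but has 3 legal moves → neither.

neither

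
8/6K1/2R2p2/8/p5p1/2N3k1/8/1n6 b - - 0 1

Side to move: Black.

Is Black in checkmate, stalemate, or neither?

Black to move; black king on g3.
In check: no.
Legal moves for Black: Kh4, Kf4, Kh3, Kf3, Kh2, Kg2, Kf2, Nxc3, Na3, Nd2, f5, a3.
Black has 12 legal moves and is not in check → neither.

neither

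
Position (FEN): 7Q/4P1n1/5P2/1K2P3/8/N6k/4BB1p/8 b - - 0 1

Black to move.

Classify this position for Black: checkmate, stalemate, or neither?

neither

Black to move; black king on h3.
In check: yes, from the white queen on h8.
King squares — g2: available; h2: own pawn; g3: attacked by Bf2; g4: attacked by Be2; h4: attacked by Bf2.
Legal moves for Black: Kg2, Nh5.
Black is in check but has 2 legal moves → neither.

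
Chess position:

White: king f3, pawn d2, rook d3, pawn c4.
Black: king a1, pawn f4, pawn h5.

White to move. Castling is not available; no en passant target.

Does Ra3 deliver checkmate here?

no

After Ra3: black king on a1; in check: yes, from the white rook on a3.
Black has 2 legal replies: Kb2, Kb1.
In check but a legal move exists → not checkmate.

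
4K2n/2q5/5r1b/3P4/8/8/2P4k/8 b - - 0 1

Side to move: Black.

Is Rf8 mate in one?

After Rf8: white king on e8; in check: yes, from the black rook on f8.
King squares — d7: attacked by Qc7; e7: attacked by Qc7; f7: attacked by Qc7; d8: attacked by Qc7; f8: attacked by Bh6.
White has no legal moves → checkmate.

yes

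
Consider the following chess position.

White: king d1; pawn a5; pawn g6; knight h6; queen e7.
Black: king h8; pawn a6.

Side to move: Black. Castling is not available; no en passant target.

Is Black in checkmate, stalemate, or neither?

Black to move; black king on h8.
In check: no.
King squares — g7: attacked by Qe7; h7: attacked by Pg6; g8: attacked by Nh6.
Legal moves for Black: none.
Not in check and no legal moves → stalemate.

stalemate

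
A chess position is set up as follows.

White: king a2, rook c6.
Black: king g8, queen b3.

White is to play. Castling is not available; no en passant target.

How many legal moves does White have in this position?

White to move; king on a2.
In check: yes, from the black queen on b3.
Legal moves: Kxb3, Ka1.
Count: 2.

2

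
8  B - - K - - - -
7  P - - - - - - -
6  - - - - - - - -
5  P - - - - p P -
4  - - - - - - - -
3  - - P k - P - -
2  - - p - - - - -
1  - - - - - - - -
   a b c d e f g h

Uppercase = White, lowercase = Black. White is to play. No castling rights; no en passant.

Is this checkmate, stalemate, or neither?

neither

White to move; white king on d8.
In check: no.
Legal moves for White: Ke8, Kc8, Ke7, Kd7, Kc7, Bb7, Bc6, Bd5, Be4+, g6, a6, f4, c4.
White has 13 legal moves and is not in check → neither.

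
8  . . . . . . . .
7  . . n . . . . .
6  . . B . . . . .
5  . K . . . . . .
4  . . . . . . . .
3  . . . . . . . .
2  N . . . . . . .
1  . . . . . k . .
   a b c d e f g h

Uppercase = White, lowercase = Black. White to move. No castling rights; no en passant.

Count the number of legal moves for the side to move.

6

White to move; king on b5.
In check: yes, from the black knight on c7.
Legal moves: Kb6, Kc5, Ka5, Kc4, Kb4, Ka4.
Count: 6.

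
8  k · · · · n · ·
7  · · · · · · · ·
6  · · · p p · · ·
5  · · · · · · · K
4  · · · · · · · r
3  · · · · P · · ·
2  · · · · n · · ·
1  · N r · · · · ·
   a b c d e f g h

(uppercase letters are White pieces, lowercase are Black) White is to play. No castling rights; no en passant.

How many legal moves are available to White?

White to move; king on h5.
In check: yes, from the black rook on h4.
Legal moves: Kg5, Kxh4.
Count: 2.

2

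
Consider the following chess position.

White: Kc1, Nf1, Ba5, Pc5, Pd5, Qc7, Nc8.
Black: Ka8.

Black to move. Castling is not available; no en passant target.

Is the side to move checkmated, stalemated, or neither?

Black to move; black king on a8.
In check: no.
King squares — a7: attacked by Qc7; b7: attacked by Qc7; b8: attacked by Qc7.
Legal moves for Black: none.
Not in check and no legal moves → stalemate.

stalemate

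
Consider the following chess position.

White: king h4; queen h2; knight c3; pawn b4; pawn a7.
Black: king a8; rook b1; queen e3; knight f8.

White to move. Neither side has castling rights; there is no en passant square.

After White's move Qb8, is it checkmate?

After Qb8: black king on a8; in check: yes, from the white queen on b8.
King squares — a7: attacked by Qb8; b7: attacked by Qb8; b8: attacked by Pa7.
Black has no legal moves → checkmate.

yes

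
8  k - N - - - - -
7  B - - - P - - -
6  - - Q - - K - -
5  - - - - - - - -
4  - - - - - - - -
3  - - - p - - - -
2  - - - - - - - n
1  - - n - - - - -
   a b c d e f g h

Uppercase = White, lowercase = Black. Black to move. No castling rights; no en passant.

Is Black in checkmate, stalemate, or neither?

checkmate

Black to move; black king on a8.
In check: yes, from the white queen on c6.
King squares — a7: attacked by Nc8; b7: attacked by Qc6; b8: attacked by Ba7.
Legal moves for Black: none.
In check with no legal moves → checkmate.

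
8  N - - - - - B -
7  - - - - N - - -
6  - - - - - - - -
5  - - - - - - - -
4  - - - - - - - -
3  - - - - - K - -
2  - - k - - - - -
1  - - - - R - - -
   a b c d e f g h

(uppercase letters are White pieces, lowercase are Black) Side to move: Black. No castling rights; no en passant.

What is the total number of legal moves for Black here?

4

Black to move; king on c2.
In check: no.
Legal moves: Kd3, Kc3, Kd2, Kb2.
Count: 4.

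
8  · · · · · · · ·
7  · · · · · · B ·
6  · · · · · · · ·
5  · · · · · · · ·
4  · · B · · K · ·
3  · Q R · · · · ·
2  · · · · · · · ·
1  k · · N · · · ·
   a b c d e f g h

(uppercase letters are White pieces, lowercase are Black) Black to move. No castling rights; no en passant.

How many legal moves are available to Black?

0

Black to move; king on a1.
In check: no.
Legal moves: none.
Count: 0.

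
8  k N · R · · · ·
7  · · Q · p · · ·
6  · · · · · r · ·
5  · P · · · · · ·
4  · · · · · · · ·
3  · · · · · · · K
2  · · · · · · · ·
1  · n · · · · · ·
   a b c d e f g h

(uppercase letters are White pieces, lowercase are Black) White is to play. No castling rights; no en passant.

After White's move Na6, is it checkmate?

After Na6: black king on a8; in check: yes, from the white rook on d8.
King squares — a7: attacked by Qc7; b7: attacked by Qc7; b8: attacked by Na6.
Black has no legal moves → checkmate.

yes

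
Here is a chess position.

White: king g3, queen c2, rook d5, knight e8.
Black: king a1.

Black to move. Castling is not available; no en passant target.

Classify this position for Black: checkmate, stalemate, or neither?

Black to move; black king on a1.
In check: no.
King squares — b1: attacked by Qc2; a2: attacked by Qc2; b2: attacked by Qc2.
Legal moves for Black: none.
Not in check and no legal moves → stalemate.

stalemate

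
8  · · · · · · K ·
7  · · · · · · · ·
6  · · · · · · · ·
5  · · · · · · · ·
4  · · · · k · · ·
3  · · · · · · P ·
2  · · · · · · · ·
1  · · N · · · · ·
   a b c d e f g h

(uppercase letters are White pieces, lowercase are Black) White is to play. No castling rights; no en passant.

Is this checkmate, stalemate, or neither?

White to move; white king on g8.
In check: no.
Legal moves for White: Kh8, Kf8, Kh7, Kg7, Kf7, Nd3, Nb3, Ne2, Na2, g4.
White has 10 legal moves and is not in check → neither.

neither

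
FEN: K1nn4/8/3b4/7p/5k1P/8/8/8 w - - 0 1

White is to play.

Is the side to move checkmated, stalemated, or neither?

stalemate

White to move; white king on a8.
In check: no.
King squares — a7: attacked by Nc8; b7: attacked by Nd8; b8: attacked by Bd6.
Legal moves for White: none.
Not in check and no legal moves → stalemate.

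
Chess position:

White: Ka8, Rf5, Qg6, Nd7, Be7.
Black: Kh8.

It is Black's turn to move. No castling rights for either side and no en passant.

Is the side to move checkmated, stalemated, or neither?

Black to move; black king on h8.
In check: no.
King squares — g7: attacked by Qg6; h7: attacked by Qg6; g8: attacked by Qg6.
Legal moves for Black: none.
Not in check and no legal moves → stalemate.

stalemate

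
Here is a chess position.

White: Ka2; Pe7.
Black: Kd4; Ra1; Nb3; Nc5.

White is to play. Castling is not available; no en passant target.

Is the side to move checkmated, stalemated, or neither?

White to move; white king on a2.
In check: yes, from the black rook on a1.
Legal moves for White: Kb2.
White is in check but has 1 legal move → neither.

neither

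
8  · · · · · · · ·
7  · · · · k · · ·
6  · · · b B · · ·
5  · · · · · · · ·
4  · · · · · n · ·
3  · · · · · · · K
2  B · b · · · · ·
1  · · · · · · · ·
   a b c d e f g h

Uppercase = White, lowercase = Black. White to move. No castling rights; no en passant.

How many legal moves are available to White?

4

White to move; king on h3.
In check: yes, from the black knight on f4.
Legal moves: Kh4, Kg4, Kg3, Kh2.
Count: 4.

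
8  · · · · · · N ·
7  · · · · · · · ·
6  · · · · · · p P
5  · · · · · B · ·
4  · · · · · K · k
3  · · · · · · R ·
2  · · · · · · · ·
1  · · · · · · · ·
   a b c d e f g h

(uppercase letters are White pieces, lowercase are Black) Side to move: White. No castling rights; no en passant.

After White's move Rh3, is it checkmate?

yes

After Rh3: black king on h4; in check: yes, from the white rook on h3.
King squares — g3: attacked by Rh3; h3: attacked by Bf5; g4: attacked by Kf4; g5: attacked by Kf4; h5: attacked by Rh3.
Black has no legal moves → checkmate.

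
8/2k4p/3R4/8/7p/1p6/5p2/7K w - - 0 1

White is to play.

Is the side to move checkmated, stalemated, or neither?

neither

White to move; white king on h1.
In check: no.
Legal moves for White: Rd8, Rd7+, Rh6, Rg6, Rf6, Re6, Rc6+, Rb6, Ra6, Rd5, Rd4, Rd3, Rd2, Rd1, Kh2, Kg2.
White has 16 legal moves and is not in check → neither.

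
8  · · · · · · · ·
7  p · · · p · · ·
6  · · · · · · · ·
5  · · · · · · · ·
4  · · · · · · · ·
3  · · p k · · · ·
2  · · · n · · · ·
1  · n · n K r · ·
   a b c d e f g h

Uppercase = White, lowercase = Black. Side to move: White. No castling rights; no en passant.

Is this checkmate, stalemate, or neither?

White to move; white king on e1.
In check: yes, from the black rook on f1.
King squares — d1: attacked by Rf1; f1: attacked by Nd2; d2: attacked by Nb1; e2: attacked by Kd3; f2: attacked by Nd1.
Legal moves for White: none.
In check with no legal moves → checkmate.

checkmate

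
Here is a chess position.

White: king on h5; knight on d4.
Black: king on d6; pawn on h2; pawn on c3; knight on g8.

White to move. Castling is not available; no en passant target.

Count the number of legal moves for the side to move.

White to move; king on h5.
In check: no.
Legal moves: Kg6, Kg5, Kh4, Kg4, Ne6, Nc6, Nf5+, Nb5+, Nf3, Nb3, Ne2, Nc2.
Count: 12.

12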